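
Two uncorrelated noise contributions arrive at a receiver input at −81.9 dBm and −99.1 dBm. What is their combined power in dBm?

Convert to linear, add, convert back:
P₁ = 6.46×10⁻¹² W, P₂ = 1.23×10⁻¹³ W
P_tot = 6.58×10⁻¹² W → 10 log₁₀(P_tot / 10⁻³) = −81.8 dBm

−81.8 dBm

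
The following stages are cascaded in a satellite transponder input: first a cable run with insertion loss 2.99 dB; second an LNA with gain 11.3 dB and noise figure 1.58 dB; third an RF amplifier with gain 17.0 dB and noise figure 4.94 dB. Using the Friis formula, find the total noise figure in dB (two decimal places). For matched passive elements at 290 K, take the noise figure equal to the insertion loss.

5.02 dB

Convert to linear (a loss of L dB is a gain of −L dB): F_i = 10^(NF_i/10), G_i = 10^(G_i,dB/10)
  Stage 1: F_1 = 10^(2.99/10) = 1.991, G_1 = 10^(−2.99/10) = 0.5023
  Stage 2: F_2 = 10^(1.58/10) = 1.439, G_2 = 10^(11.3/10) = 13.49
  Stage 3: F_3 = 10^(4.94/10) = 3.119, G_3 = 10^(17.0/10) = 50.12
Friis cascade:
  F = 1.991 + (1.439 − 1)/0.5023 + (3.119 − 1)/6.776 = 3.177
NF = 10 log₁₀(3.177) = 5.02 dB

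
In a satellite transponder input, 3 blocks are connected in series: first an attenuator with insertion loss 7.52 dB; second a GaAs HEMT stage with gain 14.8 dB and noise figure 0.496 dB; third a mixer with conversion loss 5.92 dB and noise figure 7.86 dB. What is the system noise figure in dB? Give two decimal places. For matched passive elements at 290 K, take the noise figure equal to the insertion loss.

Convert to linear (a loss of L dB is a gain of −L dB): F_i = 10^(NF_i/10), G_i = 10^(G_i,dB/10)
  Stage 1: F_1 = 10^(7.52/10) = 5.649, G_1 = 10^(−7.52/10) = 0.1770
  Stage 2: F_2 = 10^(0.496/10) = 1.121, G_2 = 10^(14.8/10) = 30.20
  Stage 3: F_3 = 10^(7.86/10) = 6.109, G_3 = 10^(−5.92/10) = 0.2559
Friis cascade:
  F = 5.649 + (1.121 − 1)/0.1770 + (6.109 − 1)/5.346 = 7.289
NF = 10 log₁₀(7.289) = 8.63 dB

8.63 dB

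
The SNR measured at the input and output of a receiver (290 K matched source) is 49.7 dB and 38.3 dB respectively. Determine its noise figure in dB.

11.4 dB

NF (dB) = SNR_in(dB) − SNR_out(dB) when the source is at T₀
NF = 49.7 − 38.3 = 11.4 dB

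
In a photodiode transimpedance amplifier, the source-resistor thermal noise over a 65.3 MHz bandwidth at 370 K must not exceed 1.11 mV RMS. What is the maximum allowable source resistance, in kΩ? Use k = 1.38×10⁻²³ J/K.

924 kΩ

Johnson–Nyquist: V_n = √(4kTRB) ⇒ R = V_n² / (4kTB)
4kTB = 4 × 1.38×10⁻²³ × 370 × 6.53×10⁷ = 1.33×10⁻¹²
R = (1.11×10⁻³)² / 1.33×10⁻¹² = 9.24×10⁵ Ω = 924 kΩ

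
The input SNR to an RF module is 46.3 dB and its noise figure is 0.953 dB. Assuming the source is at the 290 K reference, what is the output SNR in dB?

45.347 dB

By definition F = SNR_in/SNR_out, so in dB: SNR_out = SNR_in − NF
SNR_out = 46.3 − 0.953 = 45.347 dB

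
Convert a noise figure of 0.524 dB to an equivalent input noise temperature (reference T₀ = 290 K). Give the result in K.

F = 10^(0.524/10) = 1.12824
T_e = (F − 1)·T₀ = (1.12824 − 1) × 290 = 37.2 K

37.2 K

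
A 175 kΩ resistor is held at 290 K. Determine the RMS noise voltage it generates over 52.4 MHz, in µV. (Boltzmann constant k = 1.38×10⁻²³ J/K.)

383 µV

V_n = √(4kTRB)
4kTRB = 4 × 1.38×10⁻²³ × 290 × 1.75×10⁵ × 5.24×10⁷ = 1.47×10⁻⁷ V²
V_n = √(1.47×10⁻⁷) = 3.83×10⁻⁴ V = 383 µV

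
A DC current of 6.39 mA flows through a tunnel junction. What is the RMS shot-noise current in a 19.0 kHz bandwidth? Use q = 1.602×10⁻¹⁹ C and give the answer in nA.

I_n = √(2qI·B)
2qI·B = 2 × 1.602×10⁻¹⁹ × 6.39×10⁻³ × 1.90×10⁴ = 3.89×10⁻¹⁷ A²
I_n = √(3.89×10⁻¹⁷) = 6.24×10⁻⁹ A = 6.24 nA

6.24 nA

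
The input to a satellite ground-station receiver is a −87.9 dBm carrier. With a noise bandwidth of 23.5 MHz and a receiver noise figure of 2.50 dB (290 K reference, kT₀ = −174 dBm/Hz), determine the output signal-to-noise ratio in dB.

9.9 dB

Noise floor: N = −174 + 10 log₁₀(B) + NF
10 log₁₀(2.35×10⁷) = 73.71 dB
N = −174 + 73.71 + 2.50 = −97.79 dBm
SNR = P_sig − N = −87.9 − (−97.79) = 9.89 dB → 9.9 dB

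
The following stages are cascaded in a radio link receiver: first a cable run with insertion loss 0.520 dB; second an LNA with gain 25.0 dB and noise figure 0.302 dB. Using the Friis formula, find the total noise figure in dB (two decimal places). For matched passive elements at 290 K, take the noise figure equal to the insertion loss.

0.82 dB

Convert to linear (a loss of L dB is a gain of −L dB): F_i = 10^(NF_i/10), G_i = 10^(G_i,dB/10)
  Stage 1: F_1 = 10^(0.520/10) = 1.127, G_1 = 10^(−0.520/10) = 0.8872
  Stage 2: F_2 = 10^(0.302/10) = 1.072, G_2 = 10^(25.0/10) = 316.2
Friis cascade:
  F = 1.127 + (1.072 − 1)/0.8872 = 1.208
NF = 10 log₁₀(1.208) = 0.82 dB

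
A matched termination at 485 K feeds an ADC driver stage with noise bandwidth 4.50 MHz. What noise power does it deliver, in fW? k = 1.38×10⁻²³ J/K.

P_n = kTB = 1.38×10⁻²³ × 485 × 4.50×10⁶ = 3.01×10⁻¹⁴ W = 30.1 fW

30.1 fW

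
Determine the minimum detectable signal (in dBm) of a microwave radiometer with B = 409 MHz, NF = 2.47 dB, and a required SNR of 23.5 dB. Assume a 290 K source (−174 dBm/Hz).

−61.9 dBm

Sensitivity = −174 + 10 log₁₀(B) + NF + SNR_min
= −174 + 86.12 + 2.47 + 23.5
= −61.91 dBm → −61.9 dBm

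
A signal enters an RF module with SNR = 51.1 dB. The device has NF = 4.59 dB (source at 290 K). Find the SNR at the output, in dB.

46.51 dB

By definition F = SNR_in/SNR_out, so in dB: SNR_out = SNR_in − NF
SNR_out = 51.1 − 4.59 = 46.51 dB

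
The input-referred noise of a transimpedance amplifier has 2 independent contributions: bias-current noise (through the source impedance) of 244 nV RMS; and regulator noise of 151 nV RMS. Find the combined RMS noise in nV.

Uncorrelated sources add in power (mean-square): V_tot = √(ΣV_i²)
V_tot = √[(2.44×10⁻⁷)² + (1.51×10⁻⁷)²] = 2.87×10⁻⁷ V = 287 nV

287 nV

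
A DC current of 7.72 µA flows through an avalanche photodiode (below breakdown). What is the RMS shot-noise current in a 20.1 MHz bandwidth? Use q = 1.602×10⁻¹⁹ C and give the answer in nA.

7.05 nA

I_n = √(2qI·B)
2qI·B = 2 × 1.602×10⁻¹⁹ × 7.72×10⁻⁶ × 2.01×10⁷ = 4.97×10⁻¹⁷ A²
I_n = √(4.97×10⁻¹⁷) = 7.05×10⁻⁹ A = 7.05 nA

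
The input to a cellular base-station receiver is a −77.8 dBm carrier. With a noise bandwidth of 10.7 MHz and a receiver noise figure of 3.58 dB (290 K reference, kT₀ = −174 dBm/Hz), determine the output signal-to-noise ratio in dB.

Noise floor: N = −174 + 10 log₁₀(B) + NF
10 log₁₀(1.07×10⁷) = 70.29 dB
N = −174 + 70.29 + 3.58 = −100.13 dBm
SNR = P_sig − N = −77.8 − (−100.13) = 22.33 dB → 22.3 dB

22.3 dB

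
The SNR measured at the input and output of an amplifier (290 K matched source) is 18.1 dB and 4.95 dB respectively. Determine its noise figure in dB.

NF (dB) = SNR_in(dB) − SNR_out(dB) when the source is at T₀
NF = 18.1 − 4.95 = 13.15 dB

13.15 dB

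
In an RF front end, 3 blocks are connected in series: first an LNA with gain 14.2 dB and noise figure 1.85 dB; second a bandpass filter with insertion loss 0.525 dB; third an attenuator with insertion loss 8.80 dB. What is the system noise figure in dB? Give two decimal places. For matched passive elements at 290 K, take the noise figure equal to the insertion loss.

Convert to linear (a loss of L dB is a gain of −L dB): F_i = 10^(NF_i/10), G_i = 10^(G_i,dB/10)
  Stage 1: F_1 = 10^(1.85/10) = 1.531, G_1 = 10^(14.2/10) = 26.30
  Stage 2: F_2 = 10^(0.525/10) = 1.128, G_2 = 10^(−0.525/10) = 0.8861
  Stage 3: F_3 = 10^(8.80/10) = 7.586, G_3 = 10^(−8.80/10) = 0.1318
Friis cascade:
  F = 1.531 + (1.128 − 1)/26.30 + (7.586 − 1)/23.31 = 1.819
NF = 10 log₁₀(1.819) = 2.60 dB

2.60 dB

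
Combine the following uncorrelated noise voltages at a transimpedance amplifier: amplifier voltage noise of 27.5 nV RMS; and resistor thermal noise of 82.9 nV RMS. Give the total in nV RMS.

87.3 nV

Uncorrelated sources add in power (mean-square): V_tot = √(ΣV_i²)
V_tot = √[(2.75×10⁻⁸)² + (8.29×10⁻⁸)²] = 8.73×10⁻⁸ V = 87.3 nV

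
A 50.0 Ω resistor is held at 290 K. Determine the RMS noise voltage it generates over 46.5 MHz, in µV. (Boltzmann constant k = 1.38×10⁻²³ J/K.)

V_n = √(4kTRB)
4kTRB = 4 × 1.38×10⁻²³ × 290 × 5.00×10¹ × 4.65×10⁷ = 3.72×10⁻¹¹ V²
V_n = √(3.72×10⁻¹¹) = 6.10×10⁻⁶ V = 6.10 µV

6.10 µV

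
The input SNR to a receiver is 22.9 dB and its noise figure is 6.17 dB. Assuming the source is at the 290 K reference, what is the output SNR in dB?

By definition F = SNR_in/SNR_out, so in dB: SNR_out = SNR_in − NF
SNR_out = 22.9 − 6.17 = 16.73 dB

16.73 dB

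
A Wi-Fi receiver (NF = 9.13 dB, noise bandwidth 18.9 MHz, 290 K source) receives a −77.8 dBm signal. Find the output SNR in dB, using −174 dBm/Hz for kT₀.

14.3 dB

Noise floor: N = −174 + 10 log₁₀(B) + NF
10 log₁₀(1.89×10⁷) = 72.76 dB
N = −174 + 72.76 + 9.13 = −92.11 dBm
SNR = P_sig − N = −77.8 − (−92.11) = 14.31 dB → 14.3 dB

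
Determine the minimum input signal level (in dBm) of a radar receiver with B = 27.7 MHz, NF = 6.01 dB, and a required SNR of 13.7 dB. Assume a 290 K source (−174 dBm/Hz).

−79.9 dBm

Sensitivity = −174 + 10 log₁₀(B) + NF + SNR_min
= −174 + 74.42 + 6.01 + 13.7
= −79.87 dBm → −79.9 dBm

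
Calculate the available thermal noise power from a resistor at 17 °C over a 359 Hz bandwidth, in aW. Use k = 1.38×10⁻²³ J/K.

1.44 aW

T = 17 °C + 273.15 = 290.15 K
P_n = kTB = 1.38×10⁻²³ × 290.15 × 3.59×10² = 1.44×10⁻¹⁸ W = 1.44 aW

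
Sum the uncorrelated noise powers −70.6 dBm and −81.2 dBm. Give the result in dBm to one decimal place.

−70.2 dBm

Convert to linear, add, convert back:
P₁ = 8.71×10⁻¹¹ W, P₂ = 7.59×10⁻¹² W
P_tot = 9.47×10⁻¹¹ W → 10 log₁₀(P_tot / 10⁻³) = −70.2 dBm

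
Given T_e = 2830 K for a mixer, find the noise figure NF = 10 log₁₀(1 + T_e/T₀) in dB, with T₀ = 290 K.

10.32 dB

F = 1 + T_e/T₀ = 1 + 2830/290 = 10.7586
NF = 10 log₁₀(10.7586) = 10.32 dB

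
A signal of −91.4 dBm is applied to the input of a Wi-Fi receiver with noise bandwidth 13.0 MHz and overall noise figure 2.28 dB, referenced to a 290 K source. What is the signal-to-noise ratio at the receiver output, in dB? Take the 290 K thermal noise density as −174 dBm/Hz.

Noise floor: N = −174 + 10 log₁₀(B) + NF
10 log₁₀(1.30×10⁷) = 71.14 dB
N = −174 + 71.14 + 2.28 = −100.58 dBm
SNR = P_sig − N = −91.4 − (−100.58) = 9.18 dB → 9.2 dB

9.2 dB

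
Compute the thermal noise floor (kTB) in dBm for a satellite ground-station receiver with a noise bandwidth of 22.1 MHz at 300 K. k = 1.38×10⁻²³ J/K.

P_n = kTB = 1.38×10⁻²³ × 300 × 2.21×10⁷ = 9.15×10⁻¹⁴ W
In dBm: 10 log₁₀(9.15×10⁻¹⁴ / 10⁻³) = −100.4 dBm

−100.4 dBm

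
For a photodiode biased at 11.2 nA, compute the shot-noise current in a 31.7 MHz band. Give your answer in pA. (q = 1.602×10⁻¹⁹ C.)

I_n = √(2qI·B)
2qI·B = 2 × 1.602×10⁻¹⁹ × 1.12×10⁻⁸ × 3.17×10⁷ = 1.14×10⁻¹⁹ A²
I_n = √(1.14×10⁻¹⁹) = 3.37×10⁻¹⁰ A = 337 pA

337 pA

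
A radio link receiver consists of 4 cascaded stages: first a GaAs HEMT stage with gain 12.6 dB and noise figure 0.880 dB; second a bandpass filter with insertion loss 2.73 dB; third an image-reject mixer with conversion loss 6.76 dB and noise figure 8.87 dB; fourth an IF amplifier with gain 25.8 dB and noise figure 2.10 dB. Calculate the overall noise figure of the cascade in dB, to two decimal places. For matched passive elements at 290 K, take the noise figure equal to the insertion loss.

3.56 dB

Convert to linear (a loss of L dB is a gain of −L dB): F_i = 10^(NF_i/10), G_i = 10^(G_i,dB/10)
  Stage 1: F_1 = 10^(0.880/10) = 1.225, G_1 = 10^(12.6/10) = 18.20
  Stage 2: F_2 = 10^(2.73/10) = 1.875, G_2 = 10^(−2.73/10) = 0.5333
  Stage 3: F_3 = 10^(8.87/10) = 7.709, G_3 = 10^(−6.76/10) = 0.2109
  Stage 4: F_4 = 10^(2.10/10) = 1.622, G_4 = 10^(25.8/10) = 380.2
Friis cascade:
  F = 1.225 + (1.875 − 1)/18.20 + (7.709 − 1)/9.705 + (1.622 − 1)/2.046 = 2.268
NF = 10 log₁₀(2.268) = 3.56 dB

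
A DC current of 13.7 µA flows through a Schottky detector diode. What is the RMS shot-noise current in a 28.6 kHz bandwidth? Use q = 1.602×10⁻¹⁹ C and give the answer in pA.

I_n = √(2qI·B)
2qI·B = 2 × 1.602×10⁻¹⁹ × 1.37×10⁻⁵ × 2.86×10⁴ = 1.26×10⁻¹⁹ A²
I_n = √(1.26×10⁻¹⁹) = 3.54×10⁻¹⁰ A = 354 pA

354 pA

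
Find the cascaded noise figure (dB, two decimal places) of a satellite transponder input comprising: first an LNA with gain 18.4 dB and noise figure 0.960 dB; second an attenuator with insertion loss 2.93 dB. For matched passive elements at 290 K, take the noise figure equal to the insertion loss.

1.01 dB

Convert to linear (a loss of L dB is a gain of −L dB): F_i = 10^(NF_i/10), G_i = 10^(G_i,dB/10)
  Stage 1: F_1 = 10^(0.960/10) = 1.247, G_1 = 10^(18.4/10) = 69.18
  Stage 2: F_2 = 10^(2.93/10) = 1.963, G_2 = 10^(−2.93/10) = 0.5093
Friis cascade:
  F = 1.247 + (1.963 − 1)/69.18 = 1.261
NF = 10 log₁₀(1.261) = 1.01 dB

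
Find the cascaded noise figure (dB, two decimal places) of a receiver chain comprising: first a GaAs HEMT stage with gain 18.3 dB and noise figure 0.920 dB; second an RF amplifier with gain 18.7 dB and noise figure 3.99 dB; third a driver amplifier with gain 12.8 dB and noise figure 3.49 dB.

Convert to linear (a loss of L dB is a gain of −L dB): F_i = 10^(NF_i/10), G_i = 10^(G_i,dB/10)
  Stage 1: F_1 = 10^(0.920/10) = 1.236, G_1 = 10^(18.3/10) = 67.61
  Stage 2: F_2 = 10^(3.99/10) = 2.506, G_2 = 10^(18.7/10) = 74.13
  Stage 3: F_3 = 10^(3.49/10) = 2.234, G_3 = 10^(12.8/10) = 19.05
Friis cascade:
  F = 1.236 + (2.506 − 1)/67.61 + (2.234 − 1)/5012 = 1.258
NF = 10 log₁₀(1.258) = 1.00 dB

1.00 dB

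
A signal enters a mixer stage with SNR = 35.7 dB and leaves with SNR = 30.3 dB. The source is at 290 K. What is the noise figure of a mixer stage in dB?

NF (dB) = SNR_in(dB) − SNR_out(dB) when the source is at T₀
NF = 35.7 − 30.3 = 5.4 dB

5.4 dB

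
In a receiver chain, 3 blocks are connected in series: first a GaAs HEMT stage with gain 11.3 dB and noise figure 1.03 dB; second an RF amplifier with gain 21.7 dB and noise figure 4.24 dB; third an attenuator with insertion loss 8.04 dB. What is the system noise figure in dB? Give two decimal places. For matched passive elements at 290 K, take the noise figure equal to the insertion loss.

1.44 dB

Convert to linear (a loss of L dB is a gain of −L dB): F_i = 10^(NF_i/10), G_i = 10^(G_i,dB/10)
  Stage 1: F_1 = 10^(1.03/10) = 1.268, G_1 = 10^(11.3/10) = 13.49
  Stage 2: F_2 = 10^(4.24/10) = 2.655, G_2 = 10^(21.7/10) = 147.9
  Stage 3: F_3 = 10^(8.04/10) = 6.368, G_3 = 10^(−8.04/10) = 0.1570
Friis cascade:
  F = 1.268 + (2.655 − 1)/13.49 + (6.368 − 1)/1995 = 1.393
NF = 10 log₁₀(1.393) = 1.44 dB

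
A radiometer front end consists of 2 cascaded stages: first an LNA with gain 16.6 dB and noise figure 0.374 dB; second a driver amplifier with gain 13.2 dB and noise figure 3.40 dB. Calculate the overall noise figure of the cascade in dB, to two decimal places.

0.48 dB

Convert to linear (a loss of L dB is a gain of −L dB): F_i = 10^(NF_i/10), G_i = 10^(G_i,dB/10)
  Stage 1: F_1 = 10^(0.374/10) = 1.090, G_1 = 10^(16.6/10) = 45.71
  Stage 2: F_2 = 10^(3.40/10) = 2.188, G_2 = 10^(13.2/10) = 20.89
Friis cascade:
  F = 1.090 + (2.188 − 1)/45.71 = 1.116
NF = 10 log₁₀(1.116) = 0.48 dB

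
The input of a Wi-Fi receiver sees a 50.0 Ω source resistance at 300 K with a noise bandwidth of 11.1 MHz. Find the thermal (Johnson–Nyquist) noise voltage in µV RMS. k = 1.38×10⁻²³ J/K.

3.03 µV

V_n = √(4kTRB)
4kTRB = 4 × 1.38×10⁻²³ × 300 × 5.00×10¹ × 1.11×10⁷ = 9.19×10⁻¹² V²
V_n = √(9.19×10⁻¹²) = 3.03×10⁻⁶ V = 3.03 µV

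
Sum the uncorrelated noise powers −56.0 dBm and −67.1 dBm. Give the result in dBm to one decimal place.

Convert to linear, add, convert back:
P₁ = 2.51×10⁻⁹ W, P₂ = 1.95×10⁻¹⁰ W
P_tot = 2.71×10⁻⁹ W → 10 log₁₀(P_tot / 10⁻³) = −55.7 dBm

−55.7 dBm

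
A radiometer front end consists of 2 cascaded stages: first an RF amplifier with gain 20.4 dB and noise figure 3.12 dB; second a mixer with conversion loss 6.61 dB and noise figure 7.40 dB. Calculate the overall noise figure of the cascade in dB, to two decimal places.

3.21 dB

Convert to linear (a loss of L dB is a gain of −L dB): F_i = 10^(NF_i/10), G_i = 10^(G_i,dB/10)
  Stage 1: F_1 = 10^(3.12/10) = 2.051, G_1 = 10^(20.4/10) = 109.6
  Stage 2: F_2 = 10^(7.40/10) = 5.495, G_2 = 10^(−6.61/10) = 0.2183
Friis cascade:
  F = 2.051 + (5.495 − 1)/109.6 = 2.092
NF = 10 log₁₀(2.092) = 3.21 dB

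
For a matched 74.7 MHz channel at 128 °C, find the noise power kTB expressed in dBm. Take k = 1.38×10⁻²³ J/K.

−93.8 dBm

T = 128 °C + 273.15 = 401.15 K
P_n = kTB = 1.38×10⁻²³ × 401.15 × 7.47×10⁷ = 4.14×10⁻¹³ W
In dBm: 10 log₁₀(4.14×10⁻¹³ / 10⁻³) = −93.8 dBm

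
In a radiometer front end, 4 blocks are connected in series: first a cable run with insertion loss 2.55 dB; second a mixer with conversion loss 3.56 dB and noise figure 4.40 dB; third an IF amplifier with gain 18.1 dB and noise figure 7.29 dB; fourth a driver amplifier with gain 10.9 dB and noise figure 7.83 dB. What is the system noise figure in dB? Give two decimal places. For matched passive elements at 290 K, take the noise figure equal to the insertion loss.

13.63 dB

Convert to linear (a loss of L dB is a gain of −L dB): F_i = 10^(NF_i/10), G_i = 10^(G_i,dB/10)
  Stage 1: F_1 = 10^(2.55/10) = 1.799, G_1 = 10^(−2.55/10) = 0.5559
  Stage 2: F_2 = 10^(4.40/10) = 2.754, G_2 = 10^(−3.56/10) = 0.4406
  Stage 3: F_3 = 10^(7.29/10) = 5.358, G_3 = 10^(18.1/10) = 64.57
  Stage 4: F_4 = 10^(7.83/10) = 6.067, G_4 = 10^(10.9/10) = 12.30
Friis cascade:
  F = 1.799 + (2.754 − 1)/0.5559 + (5.358 − 1)/0.2449 + (6.067 − 1)/15.81 = 23.07
NF = 10 log₁₀(23.07) = 13.63 dB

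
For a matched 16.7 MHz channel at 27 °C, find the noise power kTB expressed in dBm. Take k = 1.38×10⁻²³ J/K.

T = 27 °C + 273.15 = 300.15 K
P_n = kTB = 1.38×10⁻²³ × 300.15 × 1.67×10⁷ = 6.92×10⁻¹⁴ W
In dBm: 10 log₁₀(6.92×10⁻¹⁴ / 10⁻³) = −101.6 dBm

−101.6 dBm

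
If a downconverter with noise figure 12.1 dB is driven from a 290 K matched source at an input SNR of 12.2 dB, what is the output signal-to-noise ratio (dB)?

0.1 dB

By definition F = SNR_in/SNR_out, so in dB: SNR_out = SNR_in − NF
SNR_out = 12.2 − 12.1 = 0.1 dB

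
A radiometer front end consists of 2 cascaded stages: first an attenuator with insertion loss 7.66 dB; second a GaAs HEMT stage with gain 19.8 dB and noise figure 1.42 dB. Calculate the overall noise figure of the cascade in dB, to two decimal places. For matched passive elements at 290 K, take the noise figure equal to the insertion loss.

9.08 dB

Convert to linear (a loss of L dB is a gain of −L dB): F_i = 10^(NF_i/10), G_i = 10^(G_i,dB/10)
  Stage 1: F_1 = 10^(7.66/10) = 5.834, G_1 = 10^(−7.66/10) = 0.1714
  Stage 2: F_2 = 10^(1.42/10) = 1.387, G_2 = 10^(19.8/10) = 95.50
Friis cascade:
  F = 5.834 + (1.387 − 1)/0.1714 = 8.091
NF = 10 log₁₀(8.091) = 9.08 dB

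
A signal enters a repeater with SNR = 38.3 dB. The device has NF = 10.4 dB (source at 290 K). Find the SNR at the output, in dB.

27.9 dB

By definition F = SNR_in/SNR_out, so in dB: SNR_out = SNR_in − NF
SNR_out = 38.3 − 10.4 = 27.9 dB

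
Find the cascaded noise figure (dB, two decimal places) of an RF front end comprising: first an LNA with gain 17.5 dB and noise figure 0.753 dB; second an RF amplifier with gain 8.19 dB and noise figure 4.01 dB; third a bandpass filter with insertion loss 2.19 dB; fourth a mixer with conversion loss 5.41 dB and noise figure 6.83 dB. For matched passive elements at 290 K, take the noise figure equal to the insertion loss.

Convert to linear (a loss of L dB is a gain of −L dB): F_i = 10^(NF_i/10), G_i = 10^(G_i,dB/10)
  Stage 1: F_1 = 10^(0.753/10) = 1.189, G_1 = 10^(17.5/10) = 56.23
  Stage 2: F_2 = 10^(4.01/10) = 2.518, G_2 = 10^(8.19/10) = 6.592
  Stage 3: F_3 = 10^(2.19/10) = 1.656, G_3 = 10^(−2.19/10) = 0.6039
  Stage 4: F_4 = 10^(6.83/10) = 4.819, G_4 = 10^(−5.41/10) = 0.2877
Friis cascade:
  F = 1.189 + (2.518 − 1)/56.23 + (1.656 − 1)/370.7 + (4.819 − 1)/223.9 = 1.235
NF = 10 log₁₀(1.235) = 0.92 dB

0.92 dB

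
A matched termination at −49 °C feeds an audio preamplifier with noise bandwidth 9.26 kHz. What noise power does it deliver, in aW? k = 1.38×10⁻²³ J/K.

T = −49 °C + 273.15 = 224.15 K
P_n = kTB = 1.38×10⁻²³ × 224.15 × 9.26×10³ = 2.86×10⁻¹⁷ W = 28.6 aW

28.6 aW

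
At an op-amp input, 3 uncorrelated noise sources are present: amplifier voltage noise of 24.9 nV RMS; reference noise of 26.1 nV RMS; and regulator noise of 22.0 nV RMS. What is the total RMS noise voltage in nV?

42.3 nV

Uncorrelated sources add in power (mean-square): V_tot = √(ΣV_i²)
V_tot = √[(2.49×10⁻⁸)² + (2.61×10⁻⁸)² + (2.20×10⁻⁸)²] = 4.23×10⁻⁸ V = 42.3 nV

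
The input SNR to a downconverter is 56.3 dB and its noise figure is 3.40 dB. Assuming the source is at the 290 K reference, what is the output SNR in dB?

52.90 dB

By definition F = SNR_in/SNR_out, so in dB: SNR_out = SNR_in − NF
SNR_out = 56.3 − 3.40 = 52.90 dB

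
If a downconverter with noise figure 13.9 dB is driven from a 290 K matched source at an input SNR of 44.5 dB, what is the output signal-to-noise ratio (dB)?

By definition F = SNR_in/SNR_out, so in dB: SNR_out = SNR_in − NF
SNR_out = 44.5 − 13.9 = 30.6 dB

30.6 dB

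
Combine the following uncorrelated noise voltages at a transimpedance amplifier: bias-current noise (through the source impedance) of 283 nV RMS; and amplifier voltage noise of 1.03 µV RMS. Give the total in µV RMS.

1.07 µV

Uncorrelated sources add in power (mean-square): V_tot = √(ΣV_i²)
V_tot = √[(2.83×10⁻⁷)² + (1.03×10⁻⁶)²] = 1.07×10⁻⁶ V = 1.07 µV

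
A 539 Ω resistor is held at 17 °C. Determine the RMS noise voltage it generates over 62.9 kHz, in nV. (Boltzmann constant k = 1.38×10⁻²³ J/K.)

T = 17 °C + 273.15 = 290.15 K
V_n = √(4kTRB)
4kTRB = 4 × 1.38×10⁻²³ × 290.15 × 5.39×10² × 6.29×10⁴ = 5.43×10⁻¹³ V²
V_n = √(5.43×10⁻¹³) = 7.37×10⁻⁷ V = 737 nV

737 nV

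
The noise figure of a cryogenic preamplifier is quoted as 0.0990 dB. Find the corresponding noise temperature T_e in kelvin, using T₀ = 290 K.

F = 10^(0.0990/10) = 1.02306
T_e = (F − 1)·T₀ = (1.02306 − 1) × 290 = 6.69 K

6.69 K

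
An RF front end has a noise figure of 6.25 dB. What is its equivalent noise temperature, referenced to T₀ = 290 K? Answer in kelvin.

933 K

F = 10^(6.25/10) = 4.21697
T_e = (F − 1)·T₀ = (4.21697 − 1) × 290 = 933 K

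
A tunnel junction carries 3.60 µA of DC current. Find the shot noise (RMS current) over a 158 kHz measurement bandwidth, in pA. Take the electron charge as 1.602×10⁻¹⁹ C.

I_n = √(2qI·B)
2qI·B = 2 × 1.602×10⁻¹⁹ × 3.60×10⁻⁶ × 1.58×10⁵ = 1.82×10⁻¹⁹ A²
I_n = √(1.82×10⁻¹⁹) = 4.27×10⁻¹⁰ A = 427 pA

427 pA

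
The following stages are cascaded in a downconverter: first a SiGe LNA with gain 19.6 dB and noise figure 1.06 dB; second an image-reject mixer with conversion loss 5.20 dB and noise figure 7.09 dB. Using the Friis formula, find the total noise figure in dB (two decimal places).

1.21 dB

Convert to linear (a loss of L dB is a gain of −L dB): F_i = 10^(NF_i/10), G_i = 10^(G_i,dB/10)
  Stage 1: F_1 = 10^(1.06/10) = 1.276, G_1 = 10^(19.6/10) = 91.20
  Stage 2: F_2 = 10^(7.09/10) = 5.117, G_2 = 10^(−5.20/10) = 0.3020
Friis cascade:
  F = 1.276 + (5.117 − 1)/91.20 = 1.322
NF = 10 log₁₀(1.322) = 1.21 dB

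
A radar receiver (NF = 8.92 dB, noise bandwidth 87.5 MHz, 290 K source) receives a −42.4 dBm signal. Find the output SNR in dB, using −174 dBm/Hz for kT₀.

43.3 dB

Noise floor: N = −174 + 10 log₁₀(B) + NF
10 log₁₀(8.75×10⁷) = 79.42 dB
N = −174 + 79.42 + 8.92 = −85.66 dBm
SNR = P_sig − N = −42.4 − (−85.66) = 43.26 dB → 43.3 dB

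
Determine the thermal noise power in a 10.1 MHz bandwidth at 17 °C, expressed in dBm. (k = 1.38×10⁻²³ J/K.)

−103.9 dBm

T = 17 °C + 273.15 = 290.15 K
P_n = kTB = 1.38×10⁻²³ × 290.15 × 1.01×10⁷ = 4.04×10⁻¹⁴ W
In dBm: 10 log₁₀(4.04×10⁻¹⁴ / 10⁻³) = −103.9 dBm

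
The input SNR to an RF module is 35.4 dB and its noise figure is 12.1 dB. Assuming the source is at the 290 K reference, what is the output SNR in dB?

23.3 dB

By definition F = SNR_in/SNR_out, so in dB: SNR_out = SNR_in − NF
SNR_out = 35.4 − 12.1 = 23.3 dB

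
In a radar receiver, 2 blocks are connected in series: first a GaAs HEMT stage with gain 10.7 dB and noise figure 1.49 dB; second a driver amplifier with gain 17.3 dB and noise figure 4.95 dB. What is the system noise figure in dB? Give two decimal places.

Convert to linear (a loss of L dB is a gain of −L dB): F_i = 10^(NF_i/10), G_i = 10^(G_i,dB/10)
  Stage 1: F_1 = 10^(1.49/10) = 1.409, G_1 = 10^(10.7/10) = 11.75
  Stage 2: F_2 = 10^(4.95/10) = 3.126, G_2 = 10^(17.3/10) = 53.70
Friis cascade:
  F = 1.409 + (3.126 − 1)/11.75 = 1.590
NF = 10 log₁₀(1.590) = 2.01 dB

2.01 dB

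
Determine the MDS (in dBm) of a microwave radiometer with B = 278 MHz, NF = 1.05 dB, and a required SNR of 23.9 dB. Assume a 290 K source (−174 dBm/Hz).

−64.6 dBm

Sensitivity = −174 + 10 log₁₀(B) + NF + SNR_min
= −174 + 84.44 + 1.05 + 23.9
= −64.61 dBm → −64.6 dBm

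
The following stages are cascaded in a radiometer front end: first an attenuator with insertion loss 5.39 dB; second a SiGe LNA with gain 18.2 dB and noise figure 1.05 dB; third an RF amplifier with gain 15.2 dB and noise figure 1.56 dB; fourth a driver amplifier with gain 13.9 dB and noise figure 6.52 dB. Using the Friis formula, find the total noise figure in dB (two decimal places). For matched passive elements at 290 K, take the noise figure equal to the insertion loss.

Convert to linear (a loss of L dB is a gain of −L dB): F_i = 10^(NF_i/10), G_i = 10^(G_i,dB/10)
  Stage 1: F_1 = 10^(5.39/10) = 3.459, G_1 = 10^(−5.39/10) = 0.2891
  Stage 2: F_2 = 10^(1.05/10) = 1.274, G_2 = 10^(18.2/10) = 66.07
  Stage 3: F_3 = 10^(1.56/10) = 1.432, G_3 = 10^(15.2/10) = 33.11
  Stage 4: F_4 = 10^(6.52/10) = 4.487, G_4 = 10^(13.9/10) = 24.55
Friis cascade:
  F = 3.459 + (1.274 − 1)/0.2891 + (1.432 − 1)/19.10 + (4.487 − 1)/632.4 = 4.434
NF = 10 log₁₀(4.434) = 6.47 dB

6.47 dB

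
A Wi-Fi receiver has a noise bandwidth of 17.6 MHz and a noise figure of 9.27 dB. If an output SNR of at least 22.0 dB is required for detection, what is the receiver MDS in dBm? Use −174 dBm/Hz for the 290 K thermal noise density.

Sensitivity = −174 + 10 log₁₀(B) + NF + SNR_min
= −174 + 72.46 + 9.27 + 22.0
= −70.27 dBm → −70.3 dBm

−70.3 dBm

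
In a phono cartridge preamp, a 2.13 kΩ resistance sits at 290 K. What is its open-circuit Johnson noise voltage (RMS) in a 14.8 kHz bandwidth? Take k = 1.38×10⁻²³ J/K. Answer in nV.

V_n = √(4kTRB)
4kTRB = 4 × 1.38×10⁻²³ × 290 × 2.13×10³ × 1.48×10⁴ = 5.05×10⁻¹³ V²
V_n = √(5.05×10⁻¹³) = 7.10×10⁻⁷ V = 710 nV

710 nV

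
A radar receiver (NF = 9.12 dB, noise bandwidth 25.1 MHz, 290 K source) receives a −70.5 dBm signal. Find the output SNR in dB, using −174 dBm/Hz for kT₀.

Noise floor: N = −174 + 10 log₁₀(B) + NF
10 log₁₀(2.51×10⁷) = 74 dB
N = −174 + 74 + 9.12 = −90.88 dBm
SNR = P_sig − N = −70.5 − (−90.88) = 20.38 dB → 20.4 dB

20.4 dB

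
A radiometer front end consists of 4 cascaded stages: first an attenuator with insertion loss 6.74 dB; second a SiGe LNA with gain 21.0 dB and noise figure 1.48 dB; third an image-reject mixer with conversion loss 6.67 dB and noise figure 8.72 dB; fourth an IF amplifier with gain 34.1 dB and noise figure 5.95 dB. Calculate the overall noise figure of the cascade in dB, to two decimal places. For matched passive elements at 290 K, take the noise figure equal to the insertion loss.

Convert to linear (a loss of L dB is a gain of −L dB): F_i = 10^(NF_i/10), G_i = 10^(G_i,dB/10)
  Stage 1: F_1 = 10^(6.74/10) = 4.721, G_1 = 10^(−6.74/10) = 0.2118
  Stage 2: F_2 = 10^(1.48/10) = 1.406, G_2 = 10^(21.0/10) = 125.9
  Stage 3: F_3 = 10^(8.72/10) = 7.447, G_3 = 10^(−6.67/10) = 0.2153
  Stage 4: F_4 = 10^(5.95/10) = 3.936, G_4 = 10^(34.1/10) = 2570
Friis cascade:
  F = 4.721 + (1.406 − 1)/0.2118 + (7.447 − 1)/26.67 + (3.936 − 1)/5.741 = 7.390
NF = 10 log₁₀(7.390) = 8.69 dB

8.69 dB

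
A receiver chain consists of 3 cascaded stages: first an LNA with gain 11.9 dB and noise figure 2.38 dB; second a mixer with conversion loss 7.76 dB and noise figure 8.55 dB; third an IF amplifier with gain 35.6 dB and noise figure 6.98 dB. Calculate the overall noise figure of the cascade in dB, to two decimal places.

Convert to linear (a loss of L dB is a gain of −L dB): F_i = 10^(NF_i/10), G_i = 10^(G_i,dB/10)
  Stage 1: F_1 = 10^(2.38/10) = 1.730, G_1 = 10^(11.9/10) = 15.49
  Stage 2: F_2 = 10^(8.55/10) = 7.161, G_2 = 10^(−7.76/10) = 0.1675
  Stage 3: F_3 = 10^(6.98/10) = 4.989, G_3 = 10^(35.6/10) = 3631
Friis cascade:
  F = 1.730 + (7.161 − 1)/15.49 + (4.989 − 1)/2.594 = 3.665
NF = 10 log₁₀(3.665) = 5.64 dB

5.64 dB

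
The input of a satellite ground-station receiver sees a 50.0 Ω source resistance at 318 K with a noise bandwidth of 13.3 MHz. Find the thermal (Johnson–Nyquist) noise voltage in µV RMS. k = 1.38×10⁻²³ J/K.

3.42 µV

V_n = √(4kTRB)
4kTRB = 4 × 1.38×10⁻²³ × 318 × 5.00×10¹ × 1.33×10⁷ = 1.17×10⁻¹¹ V²
V_n = √(1.17×10⁻¹¹) = 3.42×10⁻⁶ V = 3.42 µV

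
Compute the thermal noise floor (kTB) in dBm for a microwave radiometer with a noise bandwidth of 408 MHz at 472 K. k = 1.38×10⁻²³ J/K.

P_n = kTB = 1.38×10⁻²³ × 472 × 4.08×10⁸ = 2.66×10⁻¹² W
In dBm: 10 log₁₀(2.66×10⁻¹² / 10⁻³) = −85.8 dBm

−85.8 dBm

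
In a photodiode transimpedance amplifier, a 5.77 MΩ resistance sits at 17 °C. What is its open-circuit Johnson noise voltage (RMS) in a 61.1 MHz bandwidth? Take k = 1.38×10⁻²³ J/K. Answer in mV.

T = 17 °C + 273.15 = 290.15 K
V_n = √(4kTRB)
4kTRB = 4 × 1.38×10⁻²³ × 290.15 × 5.77×10⁶ × 6.11×10⁷ = 5.65×10⁻⁶ V²
V_n = √(5.65×10⁻⁶) = 2.38×10⁻³ V = 2.38 mV

2.38 mV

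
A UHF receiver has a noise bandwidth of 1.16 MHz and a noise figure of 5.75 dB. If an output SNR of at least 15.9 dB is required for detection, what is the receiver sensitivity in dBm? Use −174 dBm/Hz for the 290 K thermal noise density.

Sensitivity = −174 + 10 log₁₀(B) + NF + SNR_min
= −174 + 60.64 + 5.75 + 15.9
= −91.71 dBm → −91.7 dBm

−91.7 dBm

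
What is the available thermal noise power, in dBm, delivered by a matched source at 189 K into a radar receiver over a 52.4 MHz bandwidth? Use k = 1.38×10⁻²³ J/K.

−98.6 dBm

P_n = kTB = 1.38×10⁻²³ × 189 × 5.24×10⁷ = 1.37×10⁻¹³ W
In dBm: 10 log₁₀(1.37×10⁻¹³ / 10⁻³) = −98.6 dBm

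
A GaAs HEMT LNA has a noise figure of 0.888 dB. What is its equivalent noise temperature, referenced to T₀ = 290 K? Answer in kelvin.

65.8 K

F = 10^(0.888/10) = 1.22687
T_e = (F − 1)·T₀ = (1.22687 − 1) × 290 = 65.8 K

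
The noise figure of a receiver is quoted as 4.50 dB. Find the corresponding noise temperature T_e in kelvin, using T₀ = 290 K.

527 K

F = 10^(4.50/10) = 2.81838
T_e = (F − 1)·T₀ = (2.81838 − 1) × 290 = 527 K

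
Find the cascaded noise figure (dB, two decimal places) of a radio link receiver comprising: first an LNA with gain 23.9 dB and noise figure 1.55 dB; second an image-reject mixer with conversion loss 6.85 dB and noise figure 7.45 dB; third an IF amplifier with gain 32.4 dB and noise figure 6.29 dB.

Convert to linear (a loss of L dB is a gain of −L dB): F_i = 10^(NF_i/10), G_i = 10^(G_i,dB/10)
  Stage 1: F_1 = 10^(1.55/10) = 1.429, G_1 = 10^(23.9/10) = 245.5
  Stage 2: F_2 = 10^(7.45/10) = 5.559, G_2 = 10^(−6.85/10) = 0.2065
  Stage 3: F_3 = 10^(6.29/10) = 4.256, G_3 = 10^(32.4/10) = 1738
Friis cascade:
  F = 1.429 + (5.559 − 1)/245.5 + (4.256 − 1)/50.70 = 1.512
NF = 10 log₁₀(1.512) = 1.79 dB

1.79 dB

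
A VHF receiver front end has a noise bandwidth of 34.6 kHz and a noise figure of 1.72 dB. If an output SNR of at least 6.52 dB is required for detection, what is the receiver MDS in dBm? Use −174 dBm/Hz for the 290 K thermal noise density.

Sensitivity = −174 + 10 log₁₀(B) + NF + SNR_min
= −174 + 45.39 + 1.72 + 6.52
= −120.37 dBm → −120.4 dBm

−120.4 dBm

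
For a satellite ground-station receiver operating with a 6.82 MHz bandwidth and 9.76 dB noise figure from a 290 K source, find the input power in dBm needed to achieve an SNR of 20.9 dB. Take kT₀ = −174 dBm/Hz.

Sensitivity = −174 + 10 log₁₀(B) + NF + SNR_min
= −174 + 68.34 + 9.76 + 20.9
= −75.00 dBm → −75.0 dBm

−75.0 dBm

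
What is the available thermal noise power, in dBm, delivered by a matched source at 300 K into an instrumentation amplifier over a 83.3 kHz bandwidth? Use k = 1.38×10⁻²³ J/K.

−124.6 dBm

P_n = kTB = 1.38×10⁻²³ × 300 × 8.33×10⁴ = 3.45×10⁻¹⁶ W
In dBm: 10 log₁₀(3.45×10⁻¹⁶ / 10⁻³) = −124.6 dBm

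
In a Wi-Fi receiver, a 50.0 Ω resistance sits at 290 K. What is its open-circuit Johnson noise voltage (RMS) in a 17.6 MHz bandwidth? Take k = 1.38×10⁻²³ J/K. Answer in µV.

3.75 µV

V_n = √(4kTRB)
4kTRB = 4 × 1.38×10⁻²³ × 290 × 5.00×10¹ × 1.76×10⁷ = 1.41×10⁻¹¹ V²
V_n = √(1.41×10⁻¹¹) = 3.75×10⁻⁶ V = 3.75 µV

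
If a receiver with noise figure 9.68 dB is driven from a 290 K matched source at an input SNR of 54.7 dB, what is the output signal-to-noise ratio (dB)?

45.02 dB

By definition F = SNR_in/SNR_out, so in dB: SNR_out = SNR_in − NF
SNR_out = 54.7 − 9.68 = 45.02 dB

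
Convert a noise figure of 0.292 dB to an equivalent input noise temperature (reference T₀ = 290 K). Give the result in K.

F = 10^(0.292/10) = 1.06955
T_e = (F − 1)·T₀ = (1.06955 − 1) × 290 = 20.2 K

20.2 K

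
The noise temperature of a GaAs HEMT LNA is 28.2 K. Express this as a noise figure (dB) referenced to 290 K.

0.403 dB

F = 1 + T_e/T₀ = 1 + 28.2/290 = 1.09724
NF = 10 log₁₀(1.09724) = 0.403 dB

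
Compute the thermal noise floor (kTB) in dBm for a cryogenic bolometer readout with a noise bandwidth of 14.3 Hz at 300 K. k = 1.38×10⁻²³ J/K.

−162.3 dBm

P_n = kTB = 1.38×10⁻²³ × 300 × 1.43×10¹ = 5.92×10⁻²⁰ W
In dBm: 10 log₁₀(5.92×10⁻²⁰ / 10⁻³) = −162.3 dBm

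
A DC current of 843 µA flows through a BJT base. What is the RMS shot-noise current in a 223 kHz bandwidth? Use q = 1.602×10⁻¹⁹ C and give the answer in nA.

I_n = √(2qI·B)
2qI·B = 2 × 1.602×10⁻¹⁹ × 8.43×10⁻⁴ × 2.23×10⁵ = 6.02×10⁻¹⁷ A²
I_n = √(6.02×10⁻¹⁷) = 7.76×10⁻⁹ A = 7.76 nA

7.76 nA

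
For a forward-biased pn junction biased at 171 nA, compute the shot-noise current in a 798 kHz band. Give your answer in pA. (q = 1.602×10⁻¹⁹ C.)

I_n = √(2qI·B)
2qI·B = 2 × 1.602×10⁻¹⁹ × 1.71×10⁻⁷ × 7.98×10⁵ = 4.37×10⁻²⁰ A²
I_n = √(4.37×10⁻²⁰) = 2.09×10⁻¹⁰ A = 209 pA

209 pA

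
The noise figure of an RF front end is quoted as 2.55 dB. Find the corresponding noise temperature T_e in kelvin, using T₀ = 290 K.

F = 10^(2.55/10) = 1.79887
T_e = (F − 1)·T₀ = (1.79887 − 1) × 290 = 232 K

232 K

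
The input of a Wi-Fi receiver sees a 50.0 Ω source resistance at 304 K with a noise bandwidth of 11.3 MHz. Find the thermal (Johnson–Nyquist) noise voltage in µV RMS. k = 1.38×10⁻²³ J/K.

3.08 µV

V_n = √(4kTRB)
4kTRB = 4 × 1.38×10⁻²³ × 304 × 5.00×10¹ × 1.13×10⁷ = 9.48×10⁻¹² V²
V_n = √(9.48×10⁻¹²) = 3.08×10⁻⁶ V = 3.08 µV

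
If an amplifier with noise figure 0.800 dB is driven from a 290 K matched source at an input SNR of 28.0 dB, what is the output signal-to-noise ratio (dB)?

27.200 dB

By definition F = SNR_in/SNR_out, so in dB: SNR_out = SNR_in − NF
SNR_out = 28.0 − 0.800 = 27.200 dB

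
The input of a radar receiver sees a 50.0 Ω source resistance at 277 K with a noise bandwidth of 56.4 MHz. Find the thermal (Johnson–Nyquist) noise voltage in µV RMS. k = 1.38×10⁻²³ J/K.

6.57 µV

V_n = √(4kTRB)
4kTRB = 4 × 1.38×10⁻²³ × 277 × 5.00×10¹ × 5.64×10⁷ = 4.31×10⁻¹¹ V²
V_n = √(4.31×10⁻¹¹) = 6.57×10⁻⁶ V = 6.57 µV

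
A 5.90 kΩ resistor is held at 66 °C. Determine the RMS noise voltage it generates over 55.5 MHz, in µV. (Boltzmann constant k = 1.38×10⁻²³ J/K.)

T = 66 °C + 273.15 = 339.15 K
V_n = √(4kTRB)
4kTRB = 4 × 1.38×10⁻²³ × 339.15 × 5.90×10³ × 5.55×10⁷ = 6.13×10⁻⁹ V²
V_n = √(6.13×10⁻⁹) = 7.83×10⁻⁵ V = 78.3 µV

78.3 µV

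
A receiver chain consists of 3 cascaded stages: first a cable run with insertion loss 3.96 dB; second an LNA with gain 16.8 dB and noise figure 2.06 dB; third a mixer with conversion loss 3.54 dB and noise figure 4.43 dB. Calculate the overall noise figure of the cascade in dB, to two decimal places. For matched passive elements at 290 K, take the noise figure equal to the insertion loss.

Convert to linear (a loss of L dB is a gain of −L dB): F_i = 10^(NF_i/10), G_i = 10^(G_i,dB/10)
  Stage 1: F_1 = 10^(3.96/10) = 2.489, G_1 = 10^(−3.96/10) = 0.4018
  Stage 2: F_2 = 10^(2.06/10) = 1.607, G_2 = 10^(16.8/10) = 47.86
  Stage 3: F_3 = 10^(4.43/10) = 2.773, G_3 = 10^(−3.54/10) = 0.4426
Friis cascade:
  F = 2.489 + (1.607 − 1)/0.4018 + (2.773 − 1)/19.23 = 4.092
NF = 10 log₁₀(4.092) = 6.12 dB

6.12 dB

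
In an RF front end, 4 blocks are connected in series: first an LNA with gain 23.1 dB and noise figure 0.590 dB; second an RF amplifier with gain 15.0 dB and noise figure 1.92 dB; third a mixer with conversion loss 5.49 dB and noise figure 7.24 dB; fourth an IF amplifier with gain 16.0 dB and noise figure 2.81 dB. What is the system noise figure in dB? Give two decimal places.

Convert to linear (a loss of L dB is a gain of −L dB): F_i = 10^(NF_i/10), G_i = 10^(G_i,dB/10)
  Stage 1: F_1 = 10^(0.590/10) = 1.146, G_1 = 10^(23.1/10) = 204.2
  Stage 2: F_2 = 10^(1.92/10) = 1.556, G_2 = 10^(15.0/10) = 31.62
  Stage 3: F_3 = 10^(7.24/10) = 5.297, G_3 = 10^(−5.49/10) = 0.2825
  Stage 4: F_4 = 10^(2.81/10) = 1.910, G_4 = 10^(16.0/10) = 39.81
Friis cascade:
  F = 1.146 + (1.556 − 1)/204.2 + (5.297 − 1)/6457 + (1.910 − 1)/1824 = 1.149
NF = 10 log₁₀(1.149) = 0.60 dB

0.60 dB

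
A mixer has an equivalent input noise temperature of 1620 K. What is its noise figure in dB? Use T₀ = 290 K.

F = 1 + T_e/T₀ = 1 + 1620/290 = 6.58621
NF = 10 log₁₀(6.58621) = 8.19 dB

8.19 dB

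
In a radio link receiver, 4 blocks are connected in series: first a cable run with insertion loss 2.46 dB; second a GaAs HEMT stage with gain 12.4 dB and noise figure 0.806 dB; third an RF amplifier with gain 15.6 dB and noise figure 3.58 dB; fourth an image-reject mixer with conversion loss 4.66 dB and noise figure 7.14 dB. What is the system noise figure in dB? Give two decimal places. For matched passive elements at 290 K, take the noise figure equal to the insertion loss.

Convert to linear (a loss of L dB is a gain of −L dB): F_i = 10^(NF_i/10), G_i = 10^(G_i,dB/10)
  Stage 1: F_1 = 10^(2.46/10) = 1.762, G_1 = 10^(−2.46/10) = 0.5675
  Stage 2: F_2 = 10^(0.806/10) = 1.204, G_2 = 10^(12.4/10) = 17.38
  Stage 3: F_3 = 10^(3.58/10) = 2.280, G_3 = 10^(15.6/10) = 36.31
  Stage 4: F_4 = 10^(7.14/10) = 5.176, G_4 = 10^(−4.66/10) = 0.3420
Friis cascade:
  F = 1.762 + (1.204 − 1)/0.5675 + (2.280 − 1)/9.863 + (5.176 − 1)/358.1 = 2.263
NF = 10 log₁₀(2.263) = 3.55 dB

3.55 dB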